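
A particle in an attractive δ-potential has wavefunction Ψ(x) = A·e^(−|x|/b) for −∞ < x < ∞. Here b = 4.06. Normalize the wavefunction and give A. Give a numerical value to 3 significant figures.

We need A² ∫|f|² dx = 1, taking the integral from −∞ to ∞.
Carrying out the integral gives A² · b.
So A² = (b)^(−1).
With b = 4.06: A² = 0.2463 and A = 0.4963.

A ≈ 0.496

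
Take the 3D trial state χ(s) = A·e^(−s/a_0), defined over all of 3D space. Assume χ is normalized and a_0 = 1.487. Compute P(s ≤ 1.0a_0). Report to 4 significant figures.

P = ∫ |χ|² 4πs² ds over s ≤ 1.0a_0.
Normalization gives A² = 1/(π·a_0^3).
In terms of u = s/a_0 (A², 4π and the length scale all cancel between numerator and denominator), P = [∫_{0}^{1.0} u^2·e^(-2·u) du] / [∫_{0}^{∞} u^2·e^(-2·u) du].
With ∫ u^2·e^(-2·u) du = -(2·u^2 + 2·u + 1)·e^(-2·u)/4 + C, the region integral is 1/4 - 5·e^(-2)/4 and the full one is 1/4.
This evaluates to P = 0.32332.

P ≈ 0.3233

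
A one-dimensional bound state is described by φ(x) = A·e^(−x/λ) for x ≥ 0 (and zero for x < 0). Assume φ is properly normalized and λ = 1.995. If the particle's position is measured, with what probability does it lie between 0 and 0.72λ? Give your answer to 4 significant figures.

P ≈ 0.7631

|φ|² is the probability density, so P = ∫_{0}^{0.72λ} |φ|² dx.
With A² fixed by ∫|φ|² = 1, i.e. A² = (λ/2)^(−1), substitute and integrate.
In terms of u = x/λ (A² and the length scale cancel between numerator and denominator), P = [∫_{0}^{0.72} e^(-2·u) du] / [∫_{0}^{∞} e^(-2·u) du].
With ∫ e^(-2·u) du = -e^(-2·u)/2 + C, the region integral is 1/2 - e^(-36/25)/2 and the full one is 1/2.
The result is P = 0.76307.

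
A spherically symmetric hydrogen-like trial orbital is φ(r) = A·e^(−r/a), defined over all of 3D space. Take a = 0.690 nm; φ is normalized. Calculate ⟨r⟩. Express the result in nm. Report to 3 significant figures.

The expectation value is the |φ|²-weighted average of r: ∫ r|φ|² 4πr² dr.
Evaluating both integrals, ⟨r⟩ = 3·a/2.
With a = 0.690, ⟨r⟩ = 1.035.

⟨r⟩ ≈ 1.04 nm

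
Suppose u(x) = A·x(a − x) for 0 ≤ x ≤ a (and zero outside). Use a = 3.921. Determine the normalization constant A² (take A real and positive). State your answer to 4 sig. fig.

Normalization requires ∫|u|² dx = 1, integrated from 0 to a.
Expanding the polynomial and integrating term by term, carrying out the integral gives A² · a^5/30.
Plugging in a = 3.921 yields A = 0.17992.

A^2 ≈ 0.03237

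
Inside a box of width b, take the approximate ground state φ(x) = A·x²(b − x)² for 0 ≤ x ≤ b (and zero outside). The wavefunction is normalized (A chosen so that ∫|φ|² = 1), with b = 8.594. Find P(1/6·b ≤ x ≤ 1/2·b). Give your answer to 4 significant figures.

The probability is P = ∫ |φ|² dx over [1/6·b, 1/2·b].
With A² fixed by ∫|φ|² = 1, i.e. A² = (b^9/630)^(−1), substitute and integrate.
Let u = x/b; then A² and the length scale cancel, so P = ∫_{1/6}^{1/2} u^4·(1 - u)^4 du ÷ ∫_{0}^{1} u^4·(1 - u)^4 du.
An antiderivative of u^4·(1 - u)^4 is u^5·(70·u^4 - 315·u^3 + 540·u^2 - 420·u + 126)/630; evaluating from 1/6 to 1/2 gives ≈ 0.000779444, while the full integral is 1/630.
The result is P = 0.49105.

P ≈ 0.4910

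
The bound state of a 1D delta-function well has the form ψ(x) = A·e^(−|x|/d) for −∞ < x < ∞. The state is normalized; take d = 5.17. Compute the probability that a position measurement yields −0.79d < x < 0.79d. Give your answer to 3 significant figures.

P = ∫_{−0.79d}^{0.79d} |ψ(x)|² dx.
Since A² = 1/(d), this is the region integral divided by the full normalization integral.
By symmetry take twice the x ≥ 0 contribution in numerator and denominator; the 2's cancel. Let u = x/d; then A² and the length scale cancel, so P = ∫_{0}^{0.79} e^(-2·u) du ÷ ∫_{0}^{∞} e^(-2·u) du.
Using ∫ e^(-2·u) du = -e^(-2·u)/2, the numerator is 1/2 - e^(-79/50)/2 and the denominator is 1/2.
Evaluating gives P = 0.7940.

P ≈ 0.794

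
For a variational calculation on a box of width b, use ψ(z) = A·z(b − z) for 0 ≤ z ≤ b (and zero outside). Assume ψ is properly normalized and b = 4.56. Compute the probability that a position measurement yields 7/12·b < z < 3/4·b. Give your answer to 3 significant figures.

P ≈ 0.243

P = ∫_{7/12·b}^{3/4·b} |ψ(z)|² dz.
Since A² = 1/(b^5/30), this is the region integral divided by the full normalization integral.
Let u = z/b; then A² and the length scale cancel, so P = ∫_{7/12}^{3/4} u^2·(1 - u)^2 du ÷ ∫_{0}^{1} u^2·(1 - u)^2 du.
Using ∫ u^2·(1 - u)^2 du = u^3·(6·u^2 - 15·u + 10)/30, the numerator is ≈ 0.0081035 and the denominator is 1/30.
This works out to P = 0.2431.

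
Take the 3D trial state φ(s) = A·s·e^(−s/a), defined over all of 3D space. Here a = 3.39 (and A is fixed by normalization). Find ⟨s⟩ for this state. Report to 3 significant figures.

By definition ⟨s⟩ = ∫ s |φ(s)|² 4πs² ds.
Recall ∫₀^∞ s^m e^(−s/β) ds = m!·β^(m+1), evaluating both integrals, ⟨s⟩ = 5·a/2.
With a = 3.39, ⟨s⟩ = 8.475.

⟨s⟩ ≈ 8.48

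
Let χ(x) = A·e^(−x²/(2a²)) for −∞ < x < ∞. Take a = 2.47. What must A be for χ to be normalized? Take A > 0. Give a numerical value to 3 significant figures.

The normalization condition is ∫|χ|² dx = 1 from −∞ to ∞.
With χ = A·e^(−x²/(2a²)), the integral evaluates to A²·[√(π)·a].
Setting this equal to 1 gives A² = 1/(√(π)·a).
With a = 2.47: A² = 0.2284 and A = 0.4779.

A ≈ 0.478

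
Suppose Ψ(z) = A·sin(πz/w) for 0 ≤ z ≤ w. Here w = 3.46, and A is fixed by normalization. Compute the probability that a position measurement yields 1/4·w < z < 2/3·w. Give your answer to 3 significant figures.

|Ψ|² is the probability density, so P = ∫_{1/4·w}^{2/3·w} |Ψ|² dz.
The normalization integral ∫|Ψ|²dz over the whole domain equals w/2·A², and A² cancels in the ratio.
In terms of u = z/w (A² and the length scale cancel between numerator and denominator), P = [∫_{1/4}^{2/3} sin(π·u)^2 du] / [∫_{0}^{1} sin(π·u)^2 du].
Using ∫ sin(π·u)^2 du = u/2 - sin(2·π·u)/(4·π), the numerator is √(3)/(8·π) + 1/(4·π) + 5/24 and the denominator is 1/2.
Evaluating gives P = (3·√(3) + 6 + 5·π)/(12·π).

P ≈ 0.714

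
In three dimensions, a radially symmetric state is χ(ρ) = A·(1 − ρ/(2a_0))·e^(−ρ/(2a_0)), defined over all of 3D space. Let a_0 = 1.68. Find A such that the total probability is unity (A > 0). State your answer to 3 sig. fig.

A ≈ 0.0916

Require ∫ |χ|² 4πρ² dρ = 1 over the whole domain.
Recall ∫₀^∞ ρ^m e^(−ρ/β) dρ = m!·β^(m+1), with χ = A·(1 − ρ/(2a_0))·e^(−ρ/(2a_0)), the integral evaluates to A²·[8·π·a_0^3].
So A² = (8·π·a_0^3)^(−1).
Plugging in a_0 = 1.68 yields A = 0.09160.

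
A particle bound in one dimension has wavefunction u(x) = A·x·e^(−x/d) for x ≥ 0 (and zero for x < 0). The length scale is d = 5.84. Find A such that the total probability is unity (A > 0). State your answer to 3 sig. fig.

A ≈ 0.142

The normalization condition is ∫|u|² dx = 1 from 0 to ∞.
∫|u|² dx = A²·(d^3/4).
Hence A² = 1/[d^3/4].
Substituting d = 5.84 gives A² = 0.02008, so A = 0.1417.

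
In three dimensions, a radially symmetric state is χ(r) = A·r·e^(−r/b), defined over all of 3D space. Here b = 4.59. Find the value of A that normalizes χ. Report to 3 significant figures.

A ≈ 0.00722

Require ∫ |χ|² 4πr² dr = 1 over the whole domain.
∫|χ|² 4πr² dr = A²·(3·π·b^5).
Setting this equal to 1 gives A² = 1/(3·π·b^5).
Plugging in b = 4.59 yields A = 0.007217.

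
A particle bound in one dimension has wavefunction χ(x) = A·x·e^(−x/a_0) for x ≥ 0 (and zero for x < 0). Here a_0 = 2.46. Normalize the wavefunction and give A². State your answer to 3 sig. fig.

Normalization requires ∫|χ|² dx = 1, integrated from 0 to ∞.
With χ = A·x·e^(−x/a_0), the integral evaluates to A²·[a_0^3/4].
Hence A² = 1/[a_0^3/4].
Plugging in a_0 = 2.46 yields A = 0.5184.

A^2 ≈ 0.269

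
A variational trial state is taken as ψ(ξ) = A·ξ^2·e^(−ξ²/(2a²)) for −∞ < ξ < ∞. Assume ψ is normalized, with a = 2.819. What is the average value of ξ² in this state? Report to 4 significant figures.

⟨ξ^2⟩ ≈ 19.87

⟨ξ²⟩ = ∫ ξ^2 |ψ|² dξ over the full domain.
With ∫_{−∞}^{∞} ξ^(2m) e^(−αξ²) dξ = (2m−1)!!·√π / (2^m α^(m+1/2)), the ratio of the moment integral to the normalization integral gives ⟨ξ²⟩ = 5·a^2/2.
Putting a = 2.819 gives 19.867.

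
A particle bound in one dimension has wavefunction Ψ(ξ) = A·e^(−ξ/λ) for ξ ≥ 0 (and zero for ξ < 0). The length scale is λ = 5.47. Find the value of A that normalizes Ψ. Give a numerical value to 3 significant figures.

The normalization condition is ∫|Ψ|² dξ = 1 from 0 to ∞.
The integral (without the A² prefactor) comes out to λ/2.
Substituting λ = 5.47 gives A² = 0.3656, so A = 0.6047.

A ≈ 0.605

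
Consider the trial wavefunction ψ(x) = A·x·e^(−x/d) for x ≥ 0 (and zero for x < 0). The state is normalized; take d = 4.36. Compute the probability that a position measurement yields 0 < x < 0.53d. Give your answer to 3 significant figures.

P = ∫_{0}^{0.53d} |ψ(x)|² dx.
The normalization integral ∫|ψ|²dx over the whole domain equals d^3/4·A², and A² cancels in the ratio.
Let u = x/d; then A² and the length scale cancel, so P = ∫_{0}^{0.53} u^2·e^(-2·u) du ÷ ∫_{0}^{∞} u^2·e^(-2·u) du.
With ∫ u^2·e^(-2·u) du = -(2·u^2 + 2·u + 1)·e^(-2·u)/4 + C, the region integral is ≈ 0.022916 and the full one is 1/4.
Taking the ratio, P = 0.09166.

P ≈ 0.0917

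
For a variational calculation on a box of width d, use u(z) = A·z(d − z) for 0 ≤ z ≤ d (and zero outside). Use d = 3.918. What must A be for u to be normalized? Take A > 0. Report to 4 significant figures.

A ≈ 0.1803

Require ∫ |u|² dz = 1 over the whole domain.
With u = A·z(d − z), the integral evaluates to A²·[d^5/30].
Hence A² = 1/[d^5/30].
Substituting d = 3.918 gives A² = 0.032494, so A = 0.18026.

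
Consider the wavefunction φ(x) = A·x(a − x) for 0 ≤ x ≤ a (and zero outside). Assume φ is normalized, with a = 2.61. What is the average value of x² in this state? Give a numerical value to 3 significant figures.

The expectation value is the |φ|²-weighted average of x^2: ∫ x^2|φ|² dx.
The ratio of the moment integral to the normalization integral gives ⟨x²⟩ = 2·a^2/7.
With a = 2.61, ⟨x^2⟩ = 1.946.

⟨x^2⟩ ≈ 1.95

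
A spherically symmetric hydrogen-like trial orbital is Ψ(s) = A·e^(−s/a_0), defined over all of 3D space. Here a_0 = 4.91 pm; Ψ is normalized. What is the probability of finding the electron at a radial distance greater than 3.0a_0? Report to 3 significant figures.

With dV = 4πs²ds, the probability is ∫|Ψ|² dV over s > 3.0a_0.
A² is fixed by ∫₀^∞ 4πs²|Ψ|² ds = 1, i.e. A² = (π·a_0^3)^(−1).
In terms of u = s/a_0 (A², 4π and the length scale all cancel between numerator and denominator), P = [∫_{3.0}^{∞} u^2·e^(-2·u) du] / [∫_{0}^{∞} u^2·e^(-2·u) du].
With ∫ u^2·e^(-2·u) du = -(2·u^2 + 2·u + 1)·e^(-2·u)/4 + C, the region integral is 25·e^(-6)/4 and the full one is 1/4.
Taking the ratio yields P = 0.06197.

P ≈ 0.0620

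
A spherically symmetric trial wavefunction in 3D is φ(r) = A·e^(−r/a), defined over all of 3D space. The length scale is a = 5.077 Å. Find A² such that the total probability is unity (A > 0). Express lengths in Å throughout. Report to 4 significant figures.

A^2 ≈ 0.002432 Å^(-3)

Require ∫ |φ|² 4πr² dr = 1 over the whole domain.
Carrying out the integral gives A² · π·a^3.
So A² = (π·a^3)^(−1).
With a = 5.077: A² = 0.0024324 and A = 0.049319.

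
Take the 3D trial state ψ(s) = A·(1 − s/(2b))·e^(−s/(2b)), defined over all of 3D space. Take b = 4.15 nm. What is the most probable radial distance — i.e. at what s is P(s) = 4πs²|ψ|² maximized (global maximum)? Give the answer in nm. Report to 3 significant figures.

Differentiate P(s) = 4πs²|ψ|² with respect to s and set to zero.
This gives s = b·(√(5) + 3).
With b = 4.15, the most probable radial distance is 21.73 nm.

s ≈ 21.7 nm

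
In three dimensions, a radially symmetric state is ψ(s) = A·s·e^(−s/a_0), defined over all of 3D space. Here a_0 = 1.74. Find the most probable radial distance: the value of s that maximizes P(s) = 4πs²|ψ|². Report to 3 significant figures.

Set d/ds [P(s) = 4πs²|ψ|²] = 0 and solve for s > 0.
Solving yields s = 2·a_0.
With a_0 = 1.74, the most probable radial distance is 3.480.

s ≈ 3.48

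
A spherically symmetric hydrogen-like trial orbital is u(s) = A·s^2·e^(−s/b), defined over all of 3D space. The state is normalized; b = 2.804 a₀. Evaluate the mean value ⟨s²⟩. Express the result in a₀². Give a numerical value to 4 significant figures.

The expectation value is the |u|²-weighted average of s^2: ∫ s^2|u|² 4πs² ds.
The ratio of the moment integral to the normalization integral gives ⟨s²⟩ = 14·b^2.
With b = 2.804, ⟨s^2⟩ = 110.07.

⟨s^2⟩ ≈ 110.1 a₀^2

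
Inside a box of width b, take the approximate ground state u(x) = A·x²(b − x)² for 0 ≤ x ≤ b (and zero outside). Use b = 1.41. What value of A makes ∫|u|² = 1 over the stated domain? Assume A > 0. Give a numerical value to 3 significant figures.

We need A² ∫|f|² dx = 1, taking the integral from 0 to b.
∫|u|² dx = A²·(b^9/630).
Substituting b = 1.41 gives A² = 28.60, so A = 5.348.

A ≈ 5.35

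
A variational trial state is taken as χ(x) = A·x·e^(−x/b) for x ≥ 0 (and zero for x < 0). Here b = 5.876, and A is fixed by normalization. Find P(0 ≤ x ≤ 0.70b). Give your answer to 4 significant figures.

|χ|² is the probability density, so P = ∫_{0}^{0.70b} |χ|² dx.
Since A² = 1/(b^3/4), this is the region integral divided by the full normalization integral.
Let u = x/b; then A² and the length scale cancel, so P = ∫_{0}^{0.70} u^2·e^(-2·u) du ÷ ∫_{0}^{∞} u^2·e^(-2·u) du.
An antiderivative of u^2·e^(-2·u) is -(2·u^2 + 2·u + 1)·e^(-2·u)/4; evaluating from 0 to 0.70 gives 1/4 - 169·e^(-7/5)/200, while the full integral is 1/4.
Taking the ratio, P = 0.16650.

P ≈ 0.1665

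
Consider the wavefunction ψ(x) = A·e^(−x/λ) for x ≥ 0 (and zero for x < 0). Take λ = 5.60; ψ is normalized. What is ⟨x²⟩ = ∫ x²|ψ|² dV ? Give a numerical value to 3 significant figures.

⟨x^2⟩ ≈ 15.7

⟨x²⟩ = ∫ x^2 |ψ|² dx over the full domain.
The ratio of the moment integral to the normalization integral gives ⟨x²⟩ = λ^2/2.
With λ = 5.60, ⟨x^2⟩ = 15.68.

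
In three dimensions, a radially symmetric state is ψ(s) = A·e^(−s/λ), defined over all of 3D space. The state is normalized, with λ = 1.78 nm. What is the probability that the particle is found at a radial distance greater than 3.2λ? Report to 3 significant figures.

Integrate the radial probability density 4πs²|ψ|² over s > 3.2λ.
The full normalization integral is A²·[π·λ^3] = 1, fixing A².
In terms of u = s/λ (A², 4π and the length scale all cancel between numerator and denominator), P = [∫_{3.2}^{∞} u^2·e^(-2·u) du] / [∫_{0}^{∞} u^2·e^(-2·u) du].
Using ∫ u^2·e^(-2·u) du = -(2·u^2 + 2·u + 1)·e^(-2·u)/4, the numerator is 697·e^(-32/5)/100 and the denominator is 1/4.
Taking the ratio yields P = 0.04632.

P ≈ 0.0463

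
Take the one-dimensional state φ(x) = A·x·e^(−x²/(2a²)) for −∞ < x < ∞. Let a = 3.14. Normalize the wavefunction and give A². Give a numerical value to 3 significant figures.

A^2 ≈ 0.0364

We need A² ∫|f|² dx = 1, taking the integral from −∞ to ∞.
The integral (without the A² prefactor) comes out to √(π)·a^3/2.
Hence A² = 1/[√(π)·a^3/2].
Substituting a = 3.14 gives A² = 0.03645, so A = 0.1909.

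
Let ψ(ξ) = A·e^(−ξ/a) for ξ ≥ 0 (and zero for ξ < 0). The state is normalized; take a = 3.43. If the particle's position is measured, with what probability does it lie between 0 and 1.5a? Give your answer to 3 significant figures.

|ψ|² is the probability density, so P = ∫_{0}^{1.5a} |ψ|² dξ.
Since A² = 1/(a/2), this is the region integral divided by the full normalization integral.
Substituting u = ξ/a, A² and the length scale cancel in the ratio: P = ∫_{0}^{1.5} e^(-2·u) du / ∫_{0}^{∞} e^(-2·u) du.
An antiderivative of e^(-2·u) is -e^(-2·u)/2; evaluating from 0 to 1.5 gives 1/2 - e^(-3)/2, while the full integral is 1/2.
Evaluating gives P = 0.9502.

P ≈ 0.950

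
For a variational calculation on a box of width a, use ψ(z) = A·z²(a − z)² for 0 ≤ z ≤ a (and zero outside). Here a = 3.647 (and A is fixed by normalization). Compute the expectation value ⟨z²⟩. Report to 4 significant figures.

⟨z²⟩ = ∫ z^2 |ψ|² dz over the full domain.
Since the A² factors cancel between numerator and denominator, ⟨z²⟩ = 3·a^2/11.
Putting a = 3.647 gives 3.6274.

⟨z^2⟩ ≈ 3.627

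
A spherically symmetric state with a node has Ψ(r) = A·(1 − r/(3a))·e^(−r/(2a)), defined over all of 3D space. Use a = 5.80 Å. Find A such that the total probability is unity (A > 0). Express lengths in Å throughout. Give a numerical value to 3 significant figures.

We need A² ∫|f|² 4πr² dr = 1, taking the integral from 0 to ∞.
The angular integral contributes 4π, leaving ∫₀^∞ r²|Ψ|² dr.
The integral (without the A² prefactor) comes out to 8·π·a^3/3.
Hence A² = 1/[8·π·a^3/3].
Plugging in a = 5.80 yields A = 0.02473.

A ≈ 0.0247 Å^(-3/2)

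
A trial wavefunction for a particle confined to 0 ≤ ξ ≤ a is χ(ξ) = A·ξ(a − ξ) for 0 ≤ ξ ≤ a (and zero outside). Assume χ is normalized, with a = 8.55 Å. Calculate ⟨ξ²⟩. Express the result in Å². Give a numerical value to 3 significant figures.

⟨ξ²⟩ = ∫ ξ^2 |χ|² dξ over the full domain.
Evaluating both integrals, ⟨ξ²⟩ = 2·a^2/7.
With a = 8.55, ⟨ξ^2⟩ = 20.89.

⟨ξ^2⟩ ≈ 20.9 Å^2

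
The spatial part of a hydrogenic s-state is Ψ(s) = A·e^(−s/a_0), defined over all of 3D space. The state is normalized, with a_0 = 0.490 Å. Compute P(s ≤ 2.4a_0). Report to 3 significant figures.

P ≈ 0.857

Integrate the radial probability density 4πs²|Ψ|² over s ≤ 2.4a_0.
The full normalization integral is A²·[π·a_0^3] = 1, fixing A².
Substituting u = s/a_0, A², 4π and the length scale all cancel in the ratio: P = ∫_{0}^{2.4} u^2·e^(-2·u) du / ∫_{0}^{∞} u^2·e^(-2·u) du.
An antiderivative of u^2·e^(-2·u) is -(2·u^2 + 2·u + 1)·e^(-2·u)/4; evaluating from 0 to 2.4 gives 1/4 - 433·e^(-24/5)/100, while the full integral is 1/4.
This evaluates to P = 0.8575.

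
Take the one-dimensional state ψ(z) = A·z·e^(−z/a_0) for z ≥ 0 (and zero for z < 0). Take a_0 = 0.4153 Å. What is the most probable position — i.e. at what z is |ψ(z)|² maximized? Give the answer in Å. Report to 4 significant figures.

z ≈ 0.4153 Å

The maximum of |ψ(z)|² occurs where its derivative vanishes.
This gives z = a_0.
With a_0 = 0.4153, the most probable position is 0.41530 Å.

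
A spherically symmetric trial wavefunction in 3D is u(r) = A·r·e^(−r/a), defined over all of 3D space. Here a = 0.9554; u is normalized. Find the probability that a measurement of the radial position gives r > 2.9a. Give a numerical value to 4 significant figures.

With dV = 4πr²dr, the probability is ∫|u|² dV over r > 2.9a.
The full normalization integral is A²·[3·π·a^5] = 1, fixing A².
In terms of t = r/a (A², 4π and the length scale all cancel between numerator and denominator), P = [∫_{2.9}^{∞} t^4·e^(-2·t) dt] / [∫_{0}^{∞} t^4·e^(-2·t) dt].
An antiderivative of t^4·e^(-2·t) is -(t^4/2 + t^3 + 3·t^2/2 + 3·t/2 + 3/4)·e^(-2·t); evaluating from 2.9 to ∞ gives ≈ 0.234539, while the full integral is 3/4.
Taking the ratio yields P = 0.31272.

P ≈ 0.3127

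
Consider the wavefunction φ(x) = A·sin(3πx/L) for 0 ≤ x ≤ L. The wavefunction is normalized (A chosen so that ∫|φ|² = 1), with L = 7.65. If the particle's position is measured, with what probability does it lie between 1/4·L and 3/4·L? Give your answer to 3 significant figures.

P = ∫_{1/4·L}^{3/4·L} |φ(x)|² dx.
Since A² = 1/(L/2), this is the region integral divided by the full normalization integral.
In terms of u = x/L (A² and the length scale cancel between numerator and denominator), P = [∫_{1/4}^{3/4} sin(3·π·u)^2 du] / [∫_{0}^{1} sin(3·π·u)^2 du].
Using ∫ sin(3·π·u)^2 du = u/2 - sin(6·π·u)/(12·π), the numerator is 1/4 - 1/(6·π) and the denominator is 1/2.
Evaluating gives P = (-2 + 3·π)/(6·π).

P ≈ 0.394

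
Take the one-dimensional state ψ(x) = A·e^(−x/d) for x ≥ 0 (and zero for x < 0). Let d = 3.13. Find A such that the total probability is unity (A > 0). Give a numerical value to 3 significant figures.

A ≈ 0.799

We need A² ∫|f|² dx = 1, taking the integral from 0 to ∞.
∫|ψ|² dx = A²·(d/2).
Hence A² = 1/[d/2].
With d = 3.13: A² = 0.6390 and A = 0.7994.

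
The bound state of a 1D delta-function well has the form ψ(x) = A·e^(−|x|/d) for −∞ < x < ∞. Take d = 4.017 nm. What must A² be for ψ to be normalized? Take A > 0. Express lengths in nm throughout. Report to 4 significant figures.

A^2 ≈ 0.2489 nm^(-1)

Require ∫ |ψ|² dx = 1 over the whole domain.
With ψ = A·e^(−|x|/d), the integral evaluates to A²·[d].
So A² = (d)^(−1).
With d = 4.017: A² = 0.24894 and A = 0.49894.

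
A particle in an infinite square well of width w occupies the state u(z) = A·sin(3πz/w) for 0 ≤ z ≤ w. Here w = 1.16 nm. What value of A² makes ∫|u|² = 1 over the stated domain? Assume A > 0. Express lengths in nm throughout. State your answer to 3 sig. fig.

The normalization condition is ∫|u|² dz = 1 from 0 to w.
∫|u|² dz = A²·(w/2).
Setting this equal to 1 gives A² = 1/(w/2).
Substituting w = 1.16 gives A² = 1.724, so A = 1.313.

A^2 ≈ 1.72 nm^(-1)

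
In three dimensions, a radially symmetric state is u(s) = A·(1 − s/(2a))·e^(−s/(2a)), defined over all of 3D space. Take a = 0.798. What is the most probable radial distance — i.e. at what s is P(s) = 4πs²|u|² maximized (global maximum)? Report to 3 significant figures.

Set d/ds [P(s) = 4πs²|u|²] = 0 and solve for s > 0.
This gives s = a·(√(5) + 3).
With a = 0.798, the most probable radial distance is 4.178.

s ≈ 4.18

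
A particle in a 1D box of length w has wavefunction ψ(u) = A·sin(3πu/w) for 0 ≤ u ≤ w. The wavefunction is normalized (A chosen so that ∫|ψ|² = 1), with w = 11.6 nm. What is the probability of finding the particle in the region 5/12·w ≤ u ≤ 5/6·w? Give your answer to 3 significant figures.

The probability is P = ∫ |ψ|² du over [5/12·w, 5/6·w].
The normalization integral ∫|ψ|²du over the whole domain equals w/2·A², and A² cancels in the ratio.
Let t = u/w; then A² and the length scale cancel, so P = ∫_{5/12}^{5/6} sin(3·π·t)^2 dt ÷ ∫_{0}^{1} sin(3·π·t)^2 dt.
With ∫ sin(3·π·t)^2 dt = t/2 - sin(6·π·t)/(12·π) + C, the region integral is 1/(12·π) + 5/24 and the full one is 1/2.
Evaluating gives P = (2 + 5·π)/(12·π).

P ≈ 0.470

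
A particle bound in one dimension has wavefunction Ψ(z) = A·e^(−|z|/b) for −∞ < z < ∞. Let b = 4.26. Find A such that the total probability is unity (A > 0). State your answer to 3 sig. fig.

A ≈ 0.485

Require ∫ |Ψ|² dz = 1 over the whole domain.
∫|Ψ|² dz = A²·(b).
Hence A² = 1/[b].
With b = 4.26: A² = 0.2347 and A = 0.4845.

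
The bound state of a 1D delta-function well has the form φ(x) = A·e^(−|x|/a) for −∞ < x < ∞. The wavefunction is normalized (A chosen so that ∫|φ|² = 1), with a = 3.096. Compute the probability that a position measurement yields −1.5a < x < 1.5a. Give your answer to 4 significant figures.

P ≈ 0.9502

The probability is P = ∫ |φ|² dx over [−1.5a, 1.5a].
With A² fixed by ∫|φ|² = 1, i.e. A² = (a)^(−1), substitute and integrate.
Both integrals are even about x = 0, so only the x ≥ 0 halves are needed (the factors of 2 cancel). In terms of u = x/a (A² and the length scale cancel between numerator and denominator), P = [∫_{0}^{1.5} e^(-2·u) du] / [∫_{0}^{∞} e^(-2·u) du].
Using ∫ e^(-2·u) du = -e^(-2·u)/2, the numerator is 1/2 - e^(-3)/2 and the denominator is 1/2.
Evaluating gives P = 0.95021.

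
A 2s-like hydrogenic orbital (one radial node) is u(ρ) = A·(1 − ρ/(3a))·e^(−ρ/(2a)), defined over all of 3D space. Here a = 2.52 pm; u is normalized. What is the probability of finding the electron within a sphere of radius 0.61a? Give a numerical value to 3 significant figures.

P ≈ 0.0527

P = ∫ |u|² 4πρ² dρ over ρ ≤ 0.61a.
Normalization gives A² = 1/(8·π·a^3/3).
Substituting t = ρ/a, A², 4π and the length scale all cancel in the ratio: P = ∫_{0}^{0.61} t^2·(1 - t/3)^2·e^(-t) dt / ∫_{0}^{∞} t^2·(1 - t/3)^2·e^(-t) dt.
An antiderivative of t^2·(1 - t/3)^2·e^(-t) is (-t^4 + 2·t^3 - 3·t^2 - 6·t - 6)·e^(-t)/9; evaluating from 0 to 0.61 gives ≈ 0.035124, while the full integral is 2/3.
Taking the ratio yields P = 0.05269.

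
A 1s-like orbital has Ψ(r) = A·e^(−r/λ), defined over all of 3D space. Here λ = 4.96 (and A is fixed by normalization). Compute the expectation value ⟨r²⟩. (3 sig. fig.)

⟨r²⟩ = ∫ r^2 |Ψ|² 4πr² dr over the full domain.
Recall ∫₀^∞ r^m e^(−r/β) dr = m!·β^(m+1), since the A² factors cancel between numerator and denominator, ⟨r²⟩ = 3·λ^2.
Putting λ = 4.96 gives 73.80.

⟨r^2⟩ ≈ 73.8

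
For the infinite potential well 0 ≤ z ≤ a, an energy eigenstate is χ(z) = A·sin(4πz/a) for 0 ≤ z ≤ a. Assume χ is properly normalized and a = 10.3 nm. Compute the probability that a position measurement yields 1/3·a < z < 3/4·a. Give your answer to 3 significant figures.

P ≈ 0.451

P = ∫_{1/3·a}^{3/4·a} |χ(z)|² dz.
The normalization integral ∫|χ|²dz over the whole domain equals a/2·A², and A² cancels in the ratio.
In terms of u = z/a (A² and the length scale cancel between numerator and denominator), P = [∫_{1/3}^{3/4} sin(4·π·u)^2 du] / [∫_{0}^{1} sin(4·π·u)^2 du].
An antiderivative of sin(4·π·u)^2 is u/2 - sin(4·π·u)·cos(4·π·u)/(8·π); evaluating from 1/3 to 3/4 gives √(3)/(32·π) + 5/24, while the full integral is 1/2.
The result is P = √(3)/(16·π) + 5/12.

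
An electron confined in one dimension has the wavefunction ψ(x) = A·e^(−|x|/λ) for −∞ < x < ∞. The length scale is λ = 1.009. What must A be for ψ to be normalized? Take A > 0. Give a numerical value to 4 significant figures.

A ≈ 0.9955

We need A² ∫|f|² dx = 1, taking the integral from −∞ to ∞.
Using ∫₀^∞ xⁿ e^(−αx) dx = n!/αⁿ⁺¹, the integral (without the A² prefactor) comes out to λ.
Hence A² = 1/[λ].
With λ = 1.009: A² = 0.99108 and A = 0.99553.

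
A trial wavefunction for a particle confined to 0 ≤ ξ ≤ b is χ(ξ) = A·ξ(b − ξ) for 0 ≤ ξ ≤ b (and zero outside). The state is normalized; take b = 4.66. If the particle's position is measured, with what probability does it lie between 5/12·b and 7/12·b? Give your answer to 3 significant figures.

The probability is P = ∫ |χ|² dξ over [5/12·b, 7/12·b].
Since A² = 1/(b^5/30), this is the region integral divided by the full normalization integral.
In terms of u = ξ/b (A² and the length scale cancel between numerator and denominator), P = [∫_{5/12}^{7/12} u^2·(1 - u)^2 du] / [∫_{0}^{1} u^2·(1 - u)^2 du].
With ∫ u^2·(1 - u)^2 du = u^3·(6·u^2 - 15·u + 10)/30 + C, the region integral is ≈ 0.010225 and the full one is 1/30.
Evaluating gives P = 0.3068.

P ≈ 0.307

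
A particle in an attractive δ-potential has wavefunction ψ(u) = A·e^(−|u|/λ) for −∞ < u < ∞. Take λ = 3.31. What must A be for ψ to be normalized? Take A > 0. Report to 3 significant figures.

Normalization requires ∫|ψ|² du = 1, integrated from −∞ to ∞.
∫|ψ|² du = A²·(λ).
So A² = (λ)^(−1).
With λ = 3.31: A² = 0.3021 and A = 0.5496.

A ≈ 0.550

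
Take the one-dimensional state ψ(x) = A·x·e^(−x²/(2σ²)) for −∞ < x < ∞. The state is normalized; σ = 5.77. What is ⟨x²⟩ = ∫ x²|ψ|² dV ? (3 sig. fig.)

⟨x^2⟩ ≈ 49.9

The expectation value is the |ψ|²-weighted average of x^2: ∫ x^2|ψ|² dx.
With ∫_{−∞}^{∞} x^(2m) e^(−αx²) dx = (2m−1)!!·√π / (2^m α^(m+1/2)), since the A² factors cancel between numerator and denominator, ⟨x²⟩ = 3·σ^2/2.
With σ = 5.77, ⟨x^2⟩ = 49.94.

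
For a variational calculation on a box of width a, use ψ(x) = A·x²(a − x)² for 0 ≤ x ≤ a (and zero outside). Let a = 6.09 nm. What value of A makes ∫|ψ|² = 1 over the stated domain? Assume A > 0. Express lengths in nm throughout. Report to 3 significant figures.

A ≈ 0.00739 nm^(-9/2)

We need A² ∫|f|² dx = 1, taking the integral from 0 to a.
Expanding the polynomial and integrating term by term, with ψ = A·x²(a − x)², the integral evaluates to A²·[a^9/630].
Setting this equal to 1 gives A² = 1/(a^9/630).
With a = 6.09: A² = 0.00005467 and A = 0.007394.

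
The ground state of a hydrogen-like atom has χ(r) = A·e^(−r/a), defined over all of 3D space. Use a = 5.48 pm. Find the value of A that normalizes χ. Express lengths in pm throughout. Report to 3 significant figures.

A ≈ 0.0440 pm^(-3/2)

Require ∫ |χ|² 4πr² dr = 1 over the whole domain.
In 3D with spherical symmetry the volume element is 4πr² dr.
The integral (without the A² prefactor) comes out to π·a^3.
Hence A² = 1/[π·a^3].
With a = 5.48: A² = 0.001934 and A = 0.04398.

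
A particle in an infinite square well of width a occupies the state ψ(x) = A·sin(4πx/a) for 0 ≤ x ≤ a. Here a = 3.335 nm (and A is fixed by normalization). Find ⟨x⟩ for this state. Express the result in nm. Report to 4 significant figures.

⟨x⟩ ≈ 1.668 nm

The expectation value is the |ψ|²-weighted average of x: ∫ x|ψ|² dx.
With ∫₀^a sin²(nπx/a) dx = a/2, evaluating both integrals, ⟨x⟩ = a/2.
Putting a = 3.335 gives 1.6675.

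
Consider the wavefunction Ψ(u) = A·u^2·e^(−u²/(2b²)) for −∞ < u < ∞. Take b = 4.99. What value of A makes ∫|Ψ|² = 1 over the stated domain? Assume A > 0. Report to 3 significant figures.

Require ∫ |Ψ|² du = 1 over the whole domain.
With ∫_{−∞}^{∞} u^(2m) e^(−αu²) du = (2m−1)!!·√π / (2^m α^(m+1/2)), with Ψ = A·u^2·e^(−u²/(2b²)), the integral evaluates to A²·[3·√(π)·b^5/4].
Setting this equal to 1 gives A² = 1/(3·√(π)·b^5/4).
Substituting b = 4.99 gives A² = 0.0002431, so A = 0.01559.

A ≈ 0.0156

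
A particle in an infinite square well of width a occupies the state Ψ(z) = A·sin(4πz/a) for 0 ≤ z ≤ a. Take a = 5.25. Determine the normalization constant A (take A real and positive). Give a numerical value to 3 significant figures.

A ≈ 0.617

Normalization requires ∫|Ψ|² dz = 1, integrated from 0 to a.
∫|Ψ|² dz = A²·(a/2).
So A² = (a/2)^(−1).
With a = 5.25: A² = 0.3810 and A = 0.6172.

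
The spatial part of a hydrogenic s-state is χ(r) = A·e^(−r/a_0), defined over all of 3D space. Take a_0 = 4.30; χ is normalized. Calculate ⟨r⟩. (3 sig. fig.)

⟨r⟩ = ∫ r |χ|² 4πr² dr over the full domain.
The ratio of the moment integral to the normalization integral gives ⟨r⟩ = 3·a_0/2.
Putting a_0 = 4.30 gives 6.450.

⟨r⟩ ≈ 6.45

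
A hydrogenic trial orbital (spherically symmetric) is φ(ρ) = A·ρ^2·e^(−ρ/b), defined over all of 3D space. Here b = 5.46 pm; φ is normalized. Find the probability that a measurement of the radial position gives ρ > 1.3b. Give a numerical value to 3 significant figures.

P ≈ 0.983

With dV = 4πρ²dρ, the probability is ∫|φ|² dV over ρ > 1.3b.
The full normalization integral is A²·[45·π·b^7/2] = 1, fixing A².
Substituting u = ρ/b, A², 4π and the length scale all cancel in the ratio: P = ∫_{1.3}^{∞} u^6·e^(-2·u) du / ∫_{0}^{∞} u^6·e^(-2·u) du.
Using ∫ u^6·e^(-2·u) du = -(4·u^6 + 12·u^5 + 30·u^4 + 60·u^3 + 90·u^2 + 90·u + 45)·e^(-2·u)/8, the numerator is ≈ 5.5284 and the denominator is 45/8.
This evaluates to P = 0.9828.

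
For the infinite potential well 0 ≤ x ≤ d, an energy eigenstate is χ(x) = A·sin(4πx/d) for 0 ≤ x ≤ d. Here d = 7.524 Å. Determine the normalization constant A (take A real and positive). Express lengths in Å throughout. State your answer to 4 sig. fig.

A ≈ 0.5156 Å^(-1/2)

The normalization condition is ∫|χ|² dx = 1 from 0 to d.
With ∫₀^d sin²(nπx/d) dx = d/2, ∫|χ|² dx = A²·(d/2).
So A² = (d/2)^(−1).
Substituting d = 7.524 gives A² = 0.26582, so A = 0.51557.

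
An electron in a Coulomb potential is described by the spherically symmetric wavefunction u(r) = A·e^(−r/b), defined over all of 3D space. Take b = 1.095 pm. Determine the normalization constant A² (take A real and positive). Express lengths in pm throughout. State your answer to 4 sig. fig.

A^2 ≈ 0.2424 pm^(-3)

Normalization requires ∫|u|² 4πr² dr = 1, integrated from 0 to ∞.
(Spherical symmetry: dV = 4πr² dr.)
With ∫₀^∞ r^2 e^(−αr) dr = 2!/α^3, the integral (without the A² prefactor) comes out to π·b^3.
So A² = (π·b^3)^(−1).
Substituting b = 1.095 gives A² = 0.24244, so A = 0.49238.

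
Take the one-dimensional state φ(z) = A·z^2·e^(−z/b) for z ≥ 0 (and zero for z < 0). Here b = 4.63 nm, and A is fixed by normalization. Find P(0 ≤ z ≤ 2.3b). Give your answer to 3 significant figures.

P ≈ 0.487

P = ∫_{0}^{2.3b} |φ(z)|² dz.
Since A² = 1/(3·b^5/4), this is the region integral divided by the full normalization integral.
Let u = z/b; then A² and the length scale cancel, so P = ∫_{0}^{2.3} u^4·e^(-2·u) du ÷ ∫_{0}^{∞} u^4·e^(-2·u) du.
Using ∫ u^4·e^(-2·u) du = -(u^4/2 + u^3 + 3·u^2/2 + 3·u/2 + 3/4)·e^(-2·u), the numerator is ≈ 0.36507 and the denominator is 3/4.
Taking the ratio, P = 0.4868.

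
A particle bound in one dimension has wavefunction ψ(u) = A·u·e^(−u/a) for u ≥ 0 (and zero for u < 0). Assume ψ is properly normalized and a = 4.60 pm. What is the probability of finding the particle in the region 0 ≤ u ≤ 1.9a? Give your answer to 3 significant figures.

P = ∫_{0}^{1.9a} |ψ(u)|² du.
With A² fixed by ∫|ψ|² = 1, i.e. A² = (a^3/4)^(−1), substitute and integrate.
Substituting t = u/a, A² and the length scale cancel in the ratio: P = ∫_{0}^{1.9} t^2·e^(-2·t) dt / ∫_{0}^{∞} t^2·e^(-2·t) dt.
With ∫ t^2·e^(-2·t) dt = -(2·t^2 + 2·t + 1)·e^(-2·t)/4 + C, the region integral is 1/4 - 601·e^(-19/5)/200 and the full one is 1/4.
Evaluating gives P = 0.7311.

P ≈ 0.731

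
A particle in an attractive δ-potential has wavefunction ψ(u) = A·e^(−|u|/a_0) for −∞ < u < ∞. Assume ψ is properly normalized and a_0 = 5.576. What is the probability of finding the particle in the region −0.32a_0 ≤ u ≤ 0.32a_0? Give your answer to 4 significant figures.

The probability is P = ∫ |ψ|² du over [−0.32a_0, 0.32a_0].
With A² fixed by ∫|ψ|² = 1, i.e. A² = (a_0)^(−1), substitute and integrate.
By symmetry take twice the u ≥ 0 contribution in numerator and denominator; the 2's cancel. Let t = u/a_0; then A² and the length scale cancel, so P = ∫_{0}^{0.32} e^(-2·t) dt ÷ ∫_{0}^{∞} e^(-2·t) dt.
Using ∫ e^(-2·t) dt = -e^(-2·t)/2, the numerator is 1/2 - e^(-16/25)/2 and the denominator is 1/2.
Taking the ratio, P = 0.47271.

P ≈ 0.4727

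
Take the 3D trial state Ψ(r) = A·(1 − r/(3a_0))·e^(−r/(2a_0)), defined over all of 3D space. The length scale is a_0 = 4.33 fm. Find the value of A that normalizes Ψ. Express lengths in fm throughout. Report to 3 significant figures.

A ≈ 0.0383 fm^(-3/2)

We need A² ∫|f|² 4πr² dr = 1, taking the integral from 0 to ∞.
Using ∫₀^∞ rⁿ e^(−αr) dr = n!/αⁿ⁺¹, ∫|Ψ|² 4πr² dr = A²·(8·π·a_0^3/3).
So A² = (8·π·a_0^3/3)^(−1).
With a_0 = 4.33: A² = 0.001470 and A = 0.03835.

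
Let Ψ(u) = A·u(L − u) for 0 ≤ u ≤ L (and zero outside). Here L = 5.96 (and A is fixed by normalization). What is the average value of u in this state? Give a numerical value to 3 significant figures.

⟨u⟩ = ∫ u |Ψ|² du over the full domain.
Expanding the polynomial and integrating term by term, since the A² factors cancel between numerator and denominator, ⟨u⟩ = L/2.
Putting L = 5.96 gives 2.980.

⟨u⟩ ≈ 2.98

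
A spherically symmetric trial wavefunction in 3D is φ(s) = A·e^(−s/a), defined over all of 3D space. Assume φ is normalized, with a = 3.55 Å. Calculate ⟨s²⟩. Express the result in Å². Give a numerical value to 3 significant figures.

By definition ⟨s²⟩ = ∫ s^2 |φ(s)|² 4πs² ds.
Recall ∫₀^∞ s^m e^(−s/β) ds = m!·β^(m+1), the ratio of the moment integral to the normalization integral gives ⟨s²⟩ = 3·a^2.
Putting a = 3.55 gives 37.81.

⟨s^2⟩ ≈ 37.8 Å^2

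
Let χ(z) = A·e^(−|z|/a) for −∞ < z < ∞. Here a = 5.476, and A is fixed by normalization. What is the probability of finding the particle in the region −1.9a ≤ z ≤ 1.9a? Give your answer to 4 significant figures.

P ≈ 0.9776

The probability is P = ∫ |χ|² dz over [−1.9a, 1.9a].
Since A² = 1/(a), this is the region integral divided by the full normalization integral.
Both integrals are even about z = 0, so only the z ≥ 0 halves are needed (the factors of 2 cancel). Substituting u = z/a, A² and the length scale cancel in the ratio: P = ∫_{0}^{1.9} e^(-2·u) du / ∫_{0}^{∞} e^(-2·u) du.
Using ∫ e^(-2·u) du = -e^(-2·u)/2, the numerator is 1/2 - e^(-19/5)/2 and the denominator is 1/2.
Evaluating gives P = 0.97763.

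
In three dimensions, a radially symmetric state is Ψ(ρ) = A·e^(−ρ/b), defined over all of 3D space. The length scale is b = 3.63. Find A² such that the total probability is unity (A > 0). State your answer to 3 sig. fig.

A^2 ≈ 0.00665

We need A² ∫|f|² 4πρ² dρ = 1, taking the integral from 0 to ∞.
Recall ∫₀^∞ ρ^m e^(−ρ/β) dρ = m!·β^(m+1), with Ψ = A·e^(−ρ/b), the integral evaluates to A²·[π·b^3].
Setting this equal to 1 gives A² = 1/(π·b^3).
Plugging in b = 3.63 yields A = 0.08158.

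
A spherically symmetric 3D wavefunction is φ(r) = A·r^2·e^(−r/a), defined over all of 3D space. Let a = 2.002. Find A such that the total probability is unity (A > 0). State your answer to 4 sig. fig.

Require ∫ |φ|² 4πr² dr = 1 over the whole domain.
(Spherical symmetry: dV = 4πr² dr.)
With φ = A·r^2·e^(−r/a), the integral evaluates to A²·[45·π·a^7/2].
So A² = (45·π·a^7/2)^(−1).
Substituting a = 2.002 gives A² = 0.00010975, so A = 0.010476.

A ≈ 0.01048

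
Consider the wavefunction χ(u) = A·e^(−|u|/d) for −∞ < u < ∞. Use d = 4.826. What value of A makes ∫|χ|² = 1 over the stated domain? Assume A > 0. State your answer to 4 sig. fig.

The normalization condition is ∫|χ|² du = 1 from −∞ to ∞.
With ∫₀^∞ u^0 e^(−αu) du = 0!/α^1, with χ = A·e^(−|u|/d), the integral evaluates to A²·[d].
So A² = (d)^(−1).
With d = 4.826: A² = 0.20721 and A = 0.45520.

A ≈ 0.4552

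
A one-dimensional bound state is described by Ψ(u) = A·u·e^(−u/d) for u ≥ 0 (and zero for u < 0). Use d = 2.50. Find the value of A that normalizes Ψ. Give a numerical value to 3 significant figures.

A ≈ 0.506

The normalization condition is ∫|Ψ|² du = 1 from 0 to ∞.
Recall ∫₀^∞ u^m e^(−u/β) du = m!·β^(m+1), the integral (without the A² prefactor) comes out to d^3/4.
So A² = (d^3/4)^(−1).
With d = 2.50: A² = 0.2560 and A = 0.5060.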